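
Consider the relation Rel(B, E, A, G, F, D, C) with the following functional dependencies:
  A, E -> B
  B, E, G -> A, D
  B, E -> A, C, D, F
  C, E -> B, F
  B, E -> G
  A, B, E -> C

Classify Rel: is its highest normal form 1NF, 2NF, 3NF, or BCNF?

BCNF

Candidate keys: {A, E}, {B, E}, {C, E}. Prime attributes: {A, B, C, E}.
Every FD has a superkey on the left, so the relation is in BCNF.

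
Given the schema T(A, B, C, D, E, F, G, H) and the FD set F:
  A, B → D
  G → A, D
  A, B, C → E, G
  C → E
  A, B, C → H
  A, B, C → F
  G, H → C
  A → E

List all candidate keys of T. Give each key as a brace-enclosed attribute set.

{A, B, C}, {B, C, G}, {B, G, H}

{B} never appears on the right of any FD, so every key must include it.
Closure of {A, B, C} is {A, B, C, D, E, F, G, H}, the whole schema; {A, B, C} is a candidate key.
Closure of {B, C, G} is {A, B, C, D, E, F, G, H}, the whole schema; {B, C, G} is a candidate key.
Closure of {B, G, H} is {A, B, C, D, E, F, G, H}, the whole schema; {B, G, H} is a candidate key.
No proper subset of any of these is a key, and no other minimal superkey exists.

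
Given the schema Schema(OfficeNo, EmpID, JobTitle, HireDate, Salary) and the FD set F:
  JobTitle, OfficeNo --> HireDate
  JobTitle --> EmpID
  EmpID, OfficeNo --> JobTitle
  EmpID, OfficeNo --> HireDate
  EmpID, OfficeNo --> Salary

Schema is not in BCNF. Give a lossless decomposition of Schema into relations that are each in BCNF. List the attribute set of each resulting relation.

{EmpID, JobTitle}; {HireDate, JobTitle, OfficeNo, Salary}

Candidate keys of the original relation: {EmpID, OfficeNo}, {JobTitle, OfficeNo}.
In {EmpID, HireDate, JobTitle, OfficeNo, Salary}, {JobTitle} is not a superkey ({JobTitle}⁺ restricted to this set is {EmpID, JobTitle}), so split on JobTitle --> EmpID into {EmpID, JobTitle} and {HireDate, JobTitle, OfficeNo, Salary}.
{EmpID, JobTitle} is in BCNF.
{HireDate, JobTitle, OfficeNo, Salary} is in BCNF.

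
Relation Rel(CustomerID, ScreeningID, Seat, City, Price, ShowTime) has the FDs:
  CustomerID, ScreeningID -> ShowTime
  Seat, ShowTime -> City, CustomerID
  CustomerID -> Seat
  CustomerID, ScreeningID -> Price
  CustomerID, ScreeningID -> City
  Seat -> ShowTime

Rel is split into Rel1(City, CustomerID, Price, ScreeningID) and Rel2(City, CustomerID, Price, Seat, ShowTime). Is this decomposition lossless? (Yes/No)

Yes

The shared attributes are {City, CustomerID, Price} and {City, CustomerID, Price}⁺ = {City, CustomerID, Price, Seat, ShowTime}.
Since Rel2 ⊆ {City, CustomerID, Price, Seat, ShowTime}, the intersection is a superkey of Rel2; the decomposition is lossless.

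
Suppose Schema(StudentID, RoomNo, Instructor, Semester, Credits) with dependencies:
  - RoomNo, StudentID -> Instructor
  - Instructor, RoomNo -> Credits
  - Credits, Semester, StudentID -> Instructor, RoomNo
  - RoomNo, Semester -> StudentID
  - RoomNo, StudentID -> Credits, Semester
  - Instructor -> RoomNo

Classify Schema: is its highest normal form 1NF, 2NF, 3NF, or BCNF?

Candidate keys: {Credits, Semester, StudentID}, {Instructor, Semester}, {Instructor, StudentID}, {RoomNo, Semester}, {RoomNo, StudentID}. Prime attributes: {Credits, Instructor, RoomNo, Semester, StudentID}.
Instructor, RoomNo -> Credits: {Instructor, RoomNo}⁺ = {Credits, Instructor, RoomNo}, which is not all of the attributes, so the left side is not a superkey — BCNF is violated.
Its right-hand attributes {Credits} are all prime, as are those of every other non-superkey FD — the relation is in 3NF.

3NF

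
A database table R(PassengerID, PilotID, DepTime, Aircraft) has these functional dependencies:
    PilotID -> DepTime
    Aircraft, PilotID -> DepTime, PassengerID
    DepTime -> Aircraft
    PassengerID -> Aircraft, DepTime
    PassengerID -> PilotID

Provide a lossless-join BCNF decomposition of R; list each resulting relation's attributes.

{Aircraft, DepTime}; {DepTime, PassengerID, PilotID}

Candidate keys of the original relation: {PassengerID}, {PilotID}.
{Aircraft, DepTime, PassengerID, PilotID}: {DepTime} determines {Aircraft, DepTime} here but is not a superkey — split on DepTime -> Aircraft, giving {Aircraft, DepTime} and {DepTime, PassengerID, PilotID}.
{Aircraft, DepTime} has no BCNF violation.
{DepTime, PassengerID, PilotID} has no BCNF violation.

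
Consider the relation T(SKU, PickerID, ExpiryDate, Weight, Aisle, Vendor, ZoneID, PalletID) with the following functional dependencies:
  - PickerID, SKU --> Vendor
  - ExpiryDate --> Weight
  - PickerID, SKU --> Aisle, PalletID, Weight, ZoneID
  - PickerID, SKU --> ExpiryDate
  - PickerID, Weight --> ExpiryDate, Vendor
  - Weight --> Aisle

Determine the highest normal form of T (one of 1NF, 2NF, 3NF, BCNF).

2NF

Candidate key: {PickerID, SKU}. Prime attributes: {PickerID, SKU}.
For ExpiryDate --> Weight we have {ExpiryDate}⁺ = {Aisle, ExpiryDate, Weight}; {ExpiryDate} is not a superkey, so BCNF fails.
ExpiryDate --> Weight has non-prime {Weight} on the right and a non-superkey on the left, so 3NF fails.
No proper subset of a key has a non-prime attribute in its closure, so there is no partial dependency; 2NF holds.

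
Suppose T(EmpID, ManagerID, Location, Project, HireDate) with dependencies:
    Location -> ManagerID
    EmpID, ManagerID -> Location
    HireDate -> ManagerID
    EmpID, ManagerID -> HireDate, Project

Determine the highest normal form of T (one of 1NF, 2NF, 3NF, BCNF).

Candidate keys: {EmpID, HireDate}, {EmpID, Location}, {EmpID, ManagerID}. Prime attributes: {EmpID, HireDate, Location, ManagerID}.
Location -> ManagerID breaks BCNF: {Location}⁺ = {Location, ManagerID}, so {Location} is not a superkey.
But every attribute on its right side ({ManagerID}) is prime, and the same holds for every other non-superkey FD, so 3NF still holds.

3NF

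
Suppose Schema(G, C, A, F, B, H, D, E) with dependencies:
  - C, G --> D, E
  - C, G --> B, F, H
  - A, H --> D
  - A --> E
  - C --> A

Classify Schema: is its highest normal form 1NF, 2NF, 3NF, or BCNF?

1NF

Candidate key: {C, G}. Prime attributes: {C, G}.
A, H --> D breaks BCNF: {A, H}⁺ = {A, D, E, H}, so {A, H} is not a superkey.
A, H --> D has non-prime {D} on the right and a non-superkey on the left, so 3NF fails.
Since {C} ⊂ {C, G} and {C}⁺ ⊇ {A, E} with {A, E} non-prime, there is a partial dependency; 2NF fails.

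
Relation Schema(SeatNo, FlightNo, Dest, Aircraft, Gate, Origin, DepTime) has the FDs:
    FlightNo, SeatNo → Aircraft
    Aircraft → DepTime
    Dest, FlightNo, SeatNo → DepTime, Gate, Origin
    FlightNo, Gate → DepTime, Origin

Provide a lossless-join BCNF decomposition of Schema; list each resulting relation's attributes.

Candidate key of the original relation: {Dest, FlightNo, SeatNo}.
Within {Aircraft, DepTime, Dest, FlightNo, Gate, Origin, SeatNo}: {FlightNo, SeatNo}⁺ ∩ {Aircraft, DepTime, Dest, FlightNo, Gate, Origin, SeatNo} = {Aircraft, DepTime, FlightNo, SeatNo}, not the whole set, so FlightNo, SeatNo → Aircraft, DepTime violates BCNF; decompose into {Aircraft, DepTime, FlightNo, SeatNo} and {Dest, FlightNo, Gate, Origin, SeatNo}.
Within {Aircraft, DepTime, FlightNo, SeatNo}: {Aircraft}⁺ ∩ {Aircraft, DepTime, FlightNo, SeatNo} = {Aircraft, DepTime}, not the whole set, so Aircraft → DepTime violates BCNF; decompose into {Aircraft, DepTime} and {Aircraft, FlightNo, SeatNo}.
{Aircraft, DepTime}: every determinant is a superkey — BCNF.
{Aircraft, FlightNo, SeatNo}: every determinant is a superkey — BCNF.
Within {Dest, FlightNo, Gate, Origin, SeatNo}: {FlightNo, Gate}⁺ ∩ {Dest, FlightNo, Gate, Origin, SeatNo} = {FlightNo, Gate, Origin}, not the whole set, so FlightNo, Gate → Origin violates BCNF; decompose into {FlightNo, Gate, Origin} and {Dest, FlightNo, Gate, SeatNo}.
{FlightNo, Gate, Origin}: every determinant is a superkey — BCNF.
{Dest, FlightNo, Gate, SeatNo}: every determinant is a superkey — BCNF.

{Aircraft, DepTime}; {Aircraft, FlightNo, SeatNo}; {Dest, FlightNo, Gate, SeatNo}; {FlightNo, Gate, Origin}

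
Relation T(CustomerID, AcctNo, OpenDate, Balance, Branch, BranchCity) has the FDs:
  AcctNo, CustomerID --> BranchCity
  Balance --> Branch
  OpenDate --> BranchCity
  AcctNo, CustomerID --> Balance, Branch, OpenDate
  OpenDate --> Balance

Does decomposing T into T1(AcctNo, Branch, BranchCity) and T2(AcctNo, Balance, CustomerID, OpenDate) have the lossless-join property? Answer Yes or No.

The shared attributes are {AcctNo} and {AcctNo}⁺ = {AcctNo}.
The closure covers neither T1 nor T2 entirely; the join is not lossless.

No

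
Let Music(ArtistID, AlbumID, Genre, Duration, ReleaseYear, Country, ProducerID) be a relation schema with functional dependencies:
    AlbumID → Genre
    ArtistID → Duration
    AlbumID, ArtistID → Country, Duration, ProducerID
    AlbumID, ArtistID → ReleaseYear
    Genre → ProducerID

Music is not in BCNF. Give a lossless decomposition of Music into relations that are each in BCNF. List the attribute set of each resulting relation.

{AlbumID, ArtistID, Country, ReleaseYear}; {AlbumID, Genre}; {ArtistID, Duration}; {Genre, ProducerID}

Candidate key of the original relation: {AlbumID, ArtistID}.
In {AlbumID, ArtistID, Country, Duration, Genre, ProducerID, ReleaseYear}, {AlbumID} is not a superkey ({AlbumID}⁺ restricted to this set is {AlbumID, Genre, ProducerID}), so split on AlbumID → Genre, ProducerID into {AlbumID, Genre, ProducerID} and {AlbumID, ArtistID, Country, Duration, ReleaseYear}.
In {AlbumID, Genre, ProducerID}, {Genre} is not a superkey ({Genre}⁺ restricted to this set is {Genre, ProducerID}), so split on Genre → ProducerID into {Genre, ProducerID} and {AlbumID, Genre}.
{Genre, ProducerID} is in BCNF.
{AlbumID, Genre} is in BCNF.
In {AlbumID, ArtistID, Country, Duration, ReleaseYear}, {ArtistID} is not a superkey ({ArtistID}⁺ restricted to this set is {ArtistID, Duration}), so split on ArtistID → Duration into {ArtistID, Duration} and {AlbumID, ArtistID, Country, ReleaseYear}.
{ArtistID, Duration} is in BCNF.
{AlbumID, ArtistID, Country, ReleaseYear} is in BCNF.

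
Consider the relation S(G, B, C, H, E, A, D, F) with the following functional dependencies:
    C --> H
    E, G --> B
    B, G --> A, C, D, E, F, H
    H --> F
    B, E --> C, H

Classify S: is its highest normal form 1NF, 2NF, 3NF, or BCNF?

Candidate keys: {B, G}, {E, G}. Prime attributes: {B, E, G}.
C --> H breaks BCNF: {C}⁺ = {C, F, H}, so {C} is not a superkey.
C --> H determines the non-prime attribute {H} from a non-superkey — 3NF is violated.
Checking every proper subset of each key, none determines a non-prime attribute — 2NF is satisfied.

2NF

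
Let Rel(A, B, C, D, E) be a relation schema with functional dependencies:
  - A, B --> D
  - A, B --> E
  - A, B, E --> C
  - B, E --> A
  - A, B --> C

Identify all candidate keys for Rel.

{A, B}, {B, E}

Attributes never on any right-hand side: {B} — every candidate key must contain it.
{A, B}⁺ = {A, B, C, D, E} — all of the relation — so {A, B} is a candidate key.
{B, E}⁺ = {A, B, C, D, E} — all of the relation — so {B, E} is a candidate key.
These are minimal and exhaustive — every other superkey contains one of them.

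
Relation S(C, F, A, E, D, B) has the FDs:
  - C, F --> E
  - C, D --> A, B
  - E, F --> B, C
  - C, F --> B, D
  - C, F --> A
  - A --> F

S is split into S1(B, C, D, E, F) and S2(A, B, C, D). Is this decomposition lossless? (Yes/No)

Yes

Common attributes: {B, C, D}; their closure is {A, B, C, D, E, F}.
This includes all of S1, so the common attributes are a superkey of S1 — the join is lossless.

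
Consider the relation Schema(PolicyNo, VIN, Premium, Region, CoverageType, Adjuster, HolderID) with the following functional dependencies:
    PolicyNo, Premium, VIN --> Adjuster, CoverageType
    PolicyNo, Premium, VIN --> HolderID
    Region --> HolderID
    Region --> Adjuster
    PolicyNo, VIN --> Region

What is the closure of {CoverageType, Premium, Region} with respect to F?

Start with {CoverageType, Premium, Region}.
Region --> HolderID applies; add {HolderID} → now {CoverageType, HolderID, Premium, Region}.
Region --> Adjuster applies; add {Adjuster} → now {Adjuster, CoverageType, HolderID, Premium, Region}.
No further FD applies.

{Adjuster, CoverageType, HolderID, Premium, Region}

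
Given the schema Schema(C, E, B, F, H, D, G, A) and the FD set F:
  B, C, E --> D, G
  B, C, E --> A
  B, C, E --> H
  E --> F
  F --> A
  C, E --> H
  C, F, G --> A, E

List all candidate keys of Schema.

No FD produces {B, C}, so they must be in every candidate key.
Closure of {B, C, E} is {A, B, C, D, E, F, G, H}, the whole schema; {B, C, E} is a candidate key.
Closure of {B, C, F, G} is {A, B, C, D, E, F, G, H}, the whole schema; {B, C, F, G} is a candidate key.
Any other superkey properly contains one of these, so there are no further candidate keys.

{B, C, E}, {B, C, F, G}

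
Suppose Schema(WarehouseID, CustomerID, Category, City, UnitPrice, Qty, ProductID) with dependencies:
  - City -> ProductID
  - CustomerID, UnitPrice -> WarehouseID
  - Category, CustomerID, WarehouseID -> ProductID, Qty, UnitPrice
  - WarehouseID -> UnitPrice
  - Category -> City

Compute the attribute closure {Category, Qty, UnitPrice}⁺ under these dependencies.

Start with {Category, Qty, UnitPrice}.
Category -> City applies; add {City} → now {Category, City, Qty, UnitPrice}.
City -> ProductID applies; add {ProductID} → now {Category, City, ProductID, Qty, UnitPrice}.
No further FD applies.

{Category, City, ProductID, Qty, UnitPrice}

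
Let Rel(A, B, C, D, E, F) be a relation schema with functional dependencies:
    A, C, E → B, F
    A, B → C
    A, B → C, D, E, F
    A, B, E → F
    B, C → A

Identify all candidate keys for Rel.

{A, B}, {A, C, E}, {B, C}

{A, B}⁺ = {A, B, C, D, E, F} — all of the relation — so {A, B} is a candidate key.
{B, C}⁺ = {A, B, C, D, E, F} — all of the relation — so {B, C} is a candidate key.
{A, C, E}⁺ = {A, B, C, D, E, F} — all of the relation — so {A, C, E} is a candidate key.
These are minimal and exhaustive — every other superkey contains one of them.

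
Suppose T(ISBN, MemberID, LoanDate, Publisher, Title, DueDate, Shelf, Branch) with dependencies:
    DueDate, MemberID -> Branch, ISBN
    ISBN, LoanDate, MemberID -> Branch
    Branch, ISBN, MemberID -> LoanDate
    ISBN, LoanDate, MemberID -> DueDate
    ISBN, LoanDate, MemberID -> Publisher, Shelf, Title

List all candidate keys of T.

No FD produces {MemberID}, so it must be in every candidate key.
{DueDate, MemberID} is a candidate key since {DueDate, MemberID}⁺ = {Branch, DueDate, ISBN, LoanDate, MemberID, Publisher, Shelf, Title} covers every attribute.
{Branch, ISBN, MemberID} is a candidate key since {Branch, ISBN, MemberID}⁺ = {Branch, DueDate, ISBN, LoanDate, MemberID, Publisher, Shelf, Title} covers every attribute.
{ISBN, LoanDate, MemberID} is a candidate key since {ISBN, LoanDate, MemberID}⁺ = {Branch, DueDate, ISBN, LoanDate, MemberID, Publisher, Shelf, Title} covers every attribute.
No proper subset of any of these is a key, and no other minimal superkey exists.

{Branch, ISBN, MemberID}, {DueDate, MemberID}, {ISBN, LoanDate, MemberID}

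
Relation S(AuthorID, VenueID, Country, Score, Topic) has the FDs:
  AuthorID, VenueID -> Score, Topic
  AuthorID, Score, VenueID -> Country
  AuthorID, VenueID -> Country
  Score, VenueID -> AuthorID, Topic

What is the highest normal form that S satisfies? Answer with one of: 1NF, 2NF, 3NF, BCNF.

BCNF

Candidate keys: {AuthorID, VenueID}, {Score, VenueID}. Prime attributes: {AuthorID, Score, VenueID}.
The left-hand side of every FD is a superkey, so BCNF is satisfied.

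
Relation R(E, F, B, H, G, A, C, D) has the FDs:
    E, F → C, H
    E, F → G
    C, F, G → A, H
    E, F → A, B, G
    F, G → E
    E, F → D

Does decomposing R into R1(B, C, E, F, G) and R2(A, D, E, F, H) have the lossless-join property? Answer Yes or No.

Yes

Common attributes: {E, F}; their closure is {A, B, C, D, E, F, G, H}.
Since R1 ⊆ {A, B, C, D, E, F, G, H}, the intersection is a superkey of R1; the decomposition is lossless.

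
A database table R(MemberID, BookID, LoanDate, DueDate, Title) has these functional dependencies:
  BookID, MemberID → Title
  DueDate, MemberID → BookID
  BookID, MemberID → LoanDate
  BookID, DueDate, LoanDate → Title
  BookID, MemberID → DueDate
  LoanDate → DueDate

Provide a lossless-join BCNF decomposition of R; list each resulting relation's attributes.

{BookID, LoanDate, MemberID}; {BookID, LoanDate, Title}; {DueDate, LoanDate}

Candidate keys of the original relation: {BookID, MemberID}, {DueDate, MemberID}, {LoanDate, MemberID}.
In {BookID, DueDate, LoanDate, MemberID, Title}, {BookID, DueDate, LoanDate} is not a superkey ({BookID, DueDate, LoanDate}⁺ restricted to this set is {BookID, DueDate, LoanDate, Title}), so split on BookID, DueDate, LoanDate → Title into {BookID, DueDate, LoanDate, Title} and {BookID, DueDate, LoanDate, MemberID}.
In {BookID, DueDate, LoanDate, Title}, {LoanDate} is not a superkey ({LoanDate}⁺ restricted to this set is {DueDate, LoanDate}), so split on LoanDate → DueDate into {DueDate, LoanDate} and {BookID, LoanDate, Title}.
{DueDate, LoanDate} has no BCNF violation.
{BookID, LoanDate, Title} has no BCNF violation.
In {BookID, DueDate, LoanDate, MemberID}, {LoanDate} is not a superkey ({LoanDate}⁺ restricted to this set is {DueDate, LoanDate}), so split on LoanDate → DueDate into {DueDate, LoanDate} and {BookID, LoanDate, MemberID}.
{DueDate, LoanDate} has no BCNF violation.
{BookID, LoanDate, MemberID} has no BCNF violation.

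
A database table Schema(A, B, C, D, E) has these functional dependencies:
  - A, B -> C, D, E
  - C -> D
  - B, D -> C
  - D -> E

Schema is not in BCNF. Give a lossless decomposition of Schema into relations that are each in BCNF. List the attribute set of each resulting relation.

Candidate key of the original relation: {A, B}.
{A, B, C, D, E}: {C} determines {C, D, E} here but is not a superkey — split on C -> D, E, giving {C, D, E} and {A, B, C}.
{C, D, E}: {D} determines {D, E} here but is not a superkey — split on D -> E, giving {D, E} and {C, D}.
{D, E} is in BCNF.
{C, D} is in BCNF.
{A, B, C} is in BCNF.

{A, B, C}; {C, D}; {D, E}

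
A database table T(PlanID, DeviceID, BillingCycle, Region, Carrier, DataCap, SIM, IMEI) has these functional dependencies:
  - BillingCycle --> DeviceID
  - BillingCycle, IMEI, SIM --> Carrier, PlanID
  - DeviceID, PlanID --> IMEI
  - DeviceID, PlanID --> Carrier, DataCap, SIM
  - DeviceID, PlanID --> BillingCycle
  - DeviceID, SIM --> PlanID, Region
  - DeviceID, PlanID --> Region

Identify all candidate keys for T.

{BillingCycle, PlanID}⁺ = {BillingCycle, Carrier, DataCap, DeviceID, IMEI, PlanID, Region, SIM} — all of the relation — so {BillingCycle, PlanID} is a candidate key.
{BillingCycle, SIM}⁺ = {BillingCycle, Carrier, DataCap, DeviceID, IMEI, PlanID, Region, SIM} — all of the relation — so {BillingCycle, SIM} is a candidate key.
{DeviceID, PlanID}⁺ = {BillingCycle, Carrier, DataCap, DeviceID, IMEI, PlanID, Region, SIM} — all of the relation — so {DeviceID, PlanID} is a candidate key.
{DeviceID, SIM}⁺ = {BillingCycle, Carrier, DataCap, DeviceID, IMEI, PlanID, Region, SIM} — all of the relation — so {DeviceID, SIM} is a candidate key.
No proper subset of any of these is a key, and no other minimal superkey exists.

{BillingCycle, PlanID}, {BillingCycle, SIM}, {DeviceID, PlanID}, {DeviceID, SIM}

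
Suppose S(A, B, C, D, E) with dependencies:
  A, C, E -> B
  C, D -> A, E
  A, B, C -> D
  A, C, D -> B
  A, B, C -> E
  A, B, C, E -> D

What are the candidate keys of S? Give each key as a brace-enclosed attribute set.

No FD produces {C}, so it must be in every candidate key.
{C, D} is a candidate key since {C, D}⁺ = {A, B, C, D, E} covers every attribute.
{A, B, C} is a candidate key since {A, B, C}⁺ = {A, B, C, D, E} covers every attribute.
{A, C, E} is a candidate key since {A, C, E}⁺ = {A, B, C, D, E} covers every attribute.
Any other superkey properly contains one of these, so there are no further candidate keys.

{A, B, C}, {A, C, E}, {C, D}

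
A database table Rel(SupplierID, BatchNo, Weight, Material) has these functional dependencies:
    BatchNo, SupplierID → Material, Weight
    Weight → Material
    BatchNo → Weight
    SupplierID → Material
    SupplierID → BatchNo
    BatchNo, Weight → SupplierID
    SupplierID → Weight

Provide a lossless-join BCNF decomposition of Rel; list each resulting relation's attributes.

Candidate keys of the original relation: {BatchNo}, {SupplierID}.
{BatchNo, Material, SupplierID, Weight}: {Weight} determines {Material, Weight} here but is not a superkey — split on Weight → Material, giving {Material, Weight} and {BatchNo, SupplierID, Weight}.
{Material, Weight} is in BCNF.
{BatchNo, SupplierID, Weight} is in BCNF.

{BatchNo, SupplierID, Weight}; {Material, Weight}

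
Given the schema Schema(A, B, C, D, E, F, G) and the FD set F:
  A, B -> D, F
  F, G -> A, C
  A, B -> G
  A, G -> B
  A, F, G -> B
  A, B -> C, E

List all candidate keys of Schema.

{A, B}⁺ = {A, B, C, D, E, F, G} — all of the relation — so {A, B} is a candidate key.
{A, G}⁺ = {A, B, C, D, E, F, G} — all of the relation — so {A, G} is a candidate key.
{F, G}⁺ = {A, B, C, D, E, F, G} — all of the relation — so {F, G} is a candidate key.
Any other superkey properly contains one of these, so there are no further candidate keys.

{A, B}, {A, G}, {F, G}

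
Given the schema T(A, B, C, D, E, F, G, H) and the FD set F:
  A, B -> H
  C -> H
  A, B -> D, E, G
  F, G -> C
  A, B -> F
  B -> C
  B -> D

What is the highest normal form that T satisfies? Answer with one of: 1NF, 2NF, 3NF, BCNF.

1NF

Candidate key: {A, B}. Prime attributes: {A, B}.
For C -> H we have {C}⁺ = {C, H}; {C} is not a superkey, so BCNF fails.
C -> H has non-prime {H} on the right and a non-superkey on the left, so 3NF fails.
The proper key subset {B} of {A, B} determines non-prime {C, D, H}, so the relation is not even in 2NF.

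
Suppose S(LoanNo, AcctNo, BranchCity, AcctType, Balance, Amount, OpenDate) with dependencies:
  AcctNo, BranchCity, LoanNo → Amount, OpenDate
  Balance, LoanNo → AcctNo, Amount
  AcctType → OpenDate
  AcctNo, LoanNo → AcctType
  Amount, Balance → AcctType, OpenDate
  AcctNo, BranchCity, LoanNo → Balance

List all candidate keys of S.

{AcctNo, BranchCity, LoanNo}, {Balance, BranchCity, LoanNo}

{BranchCity, LoanNo} never appear on the right of any FD, so every key must include all of them.
{AcctNo, BranchCity, LoanNo} is a candidate key since {AcctNo, BranchCity, LoanNo}⁺ = {AcctNo, AcctType, Amount, Balance, BranchCity, LoanNo, OpenDate} covers every attribute.
{Balance, BranchCity, LoanNo} is a candidate key since {Balance, BranchCity, LoanNo}⁺ = {AcctNo, AcctType, Amount, Balance, BranchCity, LoanNo, OpenDate} covers every attribute.
Any other superkey properly contains one of these, so there are no further candidate keys.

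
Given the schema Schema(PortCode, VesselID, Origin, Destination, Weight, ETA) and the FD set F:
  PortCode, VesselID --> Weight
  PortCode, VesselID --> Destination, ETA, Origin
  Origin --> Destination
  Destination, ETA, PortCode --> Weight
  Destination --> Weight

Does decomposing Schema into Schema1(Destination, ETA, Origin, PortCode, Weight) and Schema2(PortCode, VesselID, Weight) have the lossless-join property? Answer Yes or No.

No

The shared attributes are {PortCode, Weight} and {PortCode, Weight}⁺ = {PortCode, Weight}.
The closure covers neither Schema1 nor Schema2 entirely; the join is not lossless.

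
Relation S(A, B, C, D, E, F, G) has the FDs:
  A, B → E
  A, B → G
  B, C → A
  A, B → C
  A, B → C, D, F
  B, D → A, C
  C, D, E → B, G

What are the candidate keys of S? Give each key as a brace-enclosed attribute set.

{A, B}, {B, C}, {B, D}, {C, D, E}

{A, B}⁺ = {A, B, C, D, E, F, G} — all of the relation — so {A, B} is a candidate key.
{B, C}⁺ = {A, B, C, D, E, F, G} — all of the relation — so {B, C} is a candidate key.
{B, D}⁺ = {A, B, C, D, E, F, G} — all of the relation — so {B, D} is a candidate key.
{C, D, E}⁺ = {A, B, C, D, E, F, G} — all of the relation — so {C, D, E} is a candidate key.
Any other superkey properly contains one of these, so there are no further candidate keys.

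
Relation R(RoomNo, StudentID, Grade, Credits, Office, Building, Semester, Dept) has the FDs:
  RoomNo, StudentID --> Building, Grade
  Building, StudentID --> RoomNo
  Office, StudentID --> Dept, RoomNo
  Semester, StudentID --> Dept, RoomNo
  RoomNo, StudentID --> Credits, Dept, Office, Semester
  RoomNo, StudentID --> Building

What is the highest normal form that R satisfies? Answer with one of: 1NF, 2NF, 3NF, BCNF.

Candidate keys: {Building, StudentID}, {Office, StudentID}, {RoomNo, StudentID}, {Semester, StudentID}. Prime attributes: {Building, Office, RoomNo, Semester, StudentID}.
The left-hand side of every FD is a superkey, so BCNF is satisfied.

BCNF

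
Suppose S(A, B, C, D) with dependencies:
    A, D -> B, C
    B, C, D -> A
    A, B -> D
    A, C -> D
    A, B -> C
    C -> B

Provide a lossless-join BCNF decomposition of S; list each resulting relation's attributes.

{A, C, D}; {B, C}

Candidate keys of the original relation: {A, B}, {A, C}, {A, D}, {C, D}.
In {A, B, C, D}, {C} is not a superkey ({C}⁺ restricted to this set is {B, C}), so split on C -> B into {B, C} and {A, C, D}.
{B, C}: every determinant is a superkey — BCNF.
{A, C, D}: every determinant is a superkey — BCNF.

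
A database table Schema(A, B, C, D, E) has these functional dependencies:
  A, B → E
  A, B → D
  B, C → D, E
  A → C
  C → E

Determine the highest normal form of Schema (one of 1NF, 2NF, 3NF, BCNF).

1NF

Candidate key: {A, B}. Prime attributes: {A, B}.
B, C → D, E: {B, C}⁺ = {B, C, D, E}, which is not all of the attributes, so the left side is not a superkey — BCNF is violated.
B, C → D, E determines the non-prime attributes {D, E} from a non-superkey — 3NF is violated.
{A} is a proper subset of the key {A, B}, and {A}⁺ contains the non-prime attributes {C, E} — a partial dependency, so 2NF is violated.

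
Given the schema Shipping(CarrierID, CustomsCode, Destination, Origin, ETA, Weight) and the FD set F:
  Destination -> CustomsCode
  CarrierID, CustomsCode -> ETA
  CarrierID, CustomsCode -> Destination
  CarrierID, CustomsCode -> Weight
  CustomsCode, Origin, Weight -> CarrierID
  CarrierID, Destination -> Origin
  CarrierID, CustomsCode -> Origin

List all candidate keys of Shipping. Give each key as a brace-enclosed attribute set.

{CarrierID, CustomsCode}⁺ = {CarrierID, CustomsCode, Destination, ETA, Origin, Weight}, which is every attribute, so {CarrierID, CustomsCode} is a candidate key.
{CarrierID, Destination}⁺ = {CarrierID, CustomsCode, Destination, ETA, Origin, Weight}, which is every attribute, so {CarrierID, Destination} is a candidate key.
{CustomsCode, Origin, Weight}⁺ = {CarrierID, CustomsCode, Destination, ETA, Origin, Weight}, which is every attribute, so {CustomsCode, Origin, Weight} is a candidate key.
{Destination, Origin, Weight}⁺ = {CarrierID, CustomsCode, Destination, ETA, Origin, Weight}, which is every attribute, so {Destination, Origin, Weight} is a candidate key.
These are minimal and exhaustive — every other superkey contains one of them.

{CarrierID, CustomsCode}, {CarrierID, Destination}, {CustomsCode, Origin, Weight}, {Destination, Origin, Weight}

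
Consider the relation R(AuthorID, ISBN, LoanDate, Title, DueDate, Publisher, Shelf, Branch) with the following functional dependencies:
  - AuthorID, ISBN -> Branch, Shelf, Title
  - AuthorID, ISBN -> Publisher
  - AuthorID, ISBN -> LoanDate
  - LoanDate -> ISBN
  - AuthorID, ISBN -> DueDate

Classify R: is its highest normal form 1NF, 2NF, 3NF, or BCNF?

Candidate keys: {AuthorID, ISBN}, {AuthorID, LoanDate}. Prime attributes: {AuthorID, ISBN, LoanDate}.
LoanDate -> ISBN breaks BCNF: {LoanDate}⁺ = {ISBN, LoanDate}, so {LoanDate} is not a superkey.
Its right-hand attributes {ISBN} are all prime, as are those of every other non-superkey FD — the relation is in 3NF.

3NF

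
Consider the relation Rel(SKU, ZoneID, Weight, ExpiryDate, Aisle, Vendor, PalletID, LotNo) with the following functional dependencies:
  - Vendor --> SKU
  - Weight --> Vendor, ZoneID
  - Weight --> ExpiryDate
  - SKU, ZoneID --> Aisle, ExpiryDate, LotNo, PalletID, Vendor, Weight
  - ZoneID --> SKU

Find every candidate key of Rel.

Closure of {Weight} is {Aisle, ExpiryDate, LotNo, PalletID, SKU, Vendor, Weight, ZoneID}, the whole schema; {Weight} is a candidate key.
Closure of {ZoneID} is {Aisle, ExpiryDate, LotNo, PalletID, SKU, Vendor, Weight, ZoneID}, the whole schema; {ZoneID} is a candidate key.
No proper subset of any of these is a key, and no other minimal superkey exists.

{Weight}, {ZoneID}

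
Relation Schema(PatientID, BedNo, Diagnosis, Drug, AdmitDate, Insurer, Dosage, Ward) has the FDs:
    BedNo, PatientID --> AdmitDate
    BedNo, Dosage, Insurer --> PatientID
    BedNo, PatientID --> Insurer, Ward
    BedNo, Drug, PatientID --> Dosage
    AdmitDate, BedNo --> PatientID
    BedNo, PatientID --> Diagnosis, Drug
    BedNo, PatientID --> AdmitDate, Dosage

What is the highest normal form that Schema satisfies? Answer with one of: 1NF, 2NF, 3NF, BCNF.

BCNF

Candidate keys: {AdmitDate, BedNo}, {BedNo, Dosage, Insurer}, {BedNo, PatientID}. Prime attributes: {AdmitDate, BedNo, Dosage, Insurer, PatientID}.
The left-hand side of every FD is a superkey, so BCNF is satisfied.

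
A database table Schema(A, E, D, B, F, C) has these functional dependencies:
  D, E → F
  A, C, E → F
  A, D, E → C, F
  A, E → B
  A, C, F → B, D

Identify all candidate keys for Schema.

Attributes never on any right-hand side: {A, E} — every candidate key must contain all of them.
Closure of {A, C, E} is {A, B, C, D, E, F}, the whole schema; {A, C, E} is a candidate key.
Closure of {A, D, E} is {A, B, C, D, E, F}, the whole schema; {A, D, E} is a candidate key.
Any other superkey properly contains one of these, so there are no further candidate keys.

{A, C, E}, {A, D, E}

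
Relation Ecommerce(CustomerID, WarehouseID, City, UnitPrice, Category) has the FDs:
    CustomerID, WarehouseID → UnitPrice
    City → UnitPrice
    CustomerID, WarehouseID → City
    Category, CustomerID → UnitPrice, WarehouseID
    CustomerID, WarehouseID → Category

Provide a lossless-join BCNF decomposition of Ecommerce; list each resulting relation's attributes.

Candidate keys of the original relation: {Category, CustomerID}, {CustomerID, WarehouseID}.
{Category, City, CustomerID, UnitPrice, WarehouseID}: {City} determines {City, UnitPrice} here but is not a superkey — split on City → UnitPrice, giving {City, UnitPrice} and {Category, City, CustomerID, WarehouseID}.
{City, UnitPrice} has no BCNF violation.
{Category, City, CustomerID, WarehouseID} has no BCNF violation.

{Category, City, CustomerID, WarehouseID}; {City, UnitPrice}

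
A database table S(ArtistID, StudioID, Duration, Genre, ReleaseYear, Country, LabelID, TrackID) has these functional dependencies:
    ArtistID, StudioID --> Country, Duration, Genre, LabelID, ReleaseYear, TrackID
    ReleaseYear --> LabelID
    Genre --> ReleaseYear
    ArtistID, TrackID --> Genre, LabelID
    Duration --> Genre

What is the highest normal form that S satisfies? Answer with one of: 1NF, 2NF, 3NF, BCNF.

Candidate key: {ArtistID, StudioID}. Prime attributes: {ArtistID, StudioID}.
ReleaseYear --> LabelID breaks BCNF: {ReleaseYear}⁺ = {LabelID, ReleaseYear}, so {ReleaseYear} is not a superkey.
ReleaseYear --> LabelID has non-prime {LabelID} on the right and a non-superkey on the left, so 3NF fails.
No non-prime attribute depends on a proper subset of any candidate key, so 2NF holds.

2NF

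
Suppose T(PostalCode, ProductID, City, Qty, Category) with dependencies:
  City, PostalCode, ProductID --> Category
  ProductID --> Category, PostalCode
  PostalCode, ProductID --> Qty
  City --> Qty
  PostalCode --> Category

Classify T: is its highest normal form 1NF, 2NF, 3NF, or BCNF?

Candidate key: {City, ProductID}. Prime attributes: {City, ProductID}.
For ProductID --> Category, PostalCode we have {ProductID}⁺ = {Category, PostalCode, ProductID, Qty}; {ProductID} is not a superkey, so BCNF fails.
Because {Category, PostalCode} are non-prime and the left side of ProductID --> Category, PostalCode is not a superkey, the relation is not in 3NF.
{City} is a proper subset of the key {City, ProductID}, and {City}⁺ contains the non-prime attribute {Qty} — a partial dependency, so 2NF is violated.

1NF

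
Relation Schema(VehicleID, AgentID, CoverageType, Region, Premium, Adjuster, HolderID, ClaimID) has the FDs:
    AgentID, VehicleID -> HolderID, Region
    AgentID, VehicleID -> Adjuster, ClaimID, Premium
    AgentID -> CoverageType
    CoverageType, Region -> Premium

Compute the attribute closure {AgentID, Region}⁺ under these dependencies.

{AgentID, CoverageType, Premium, Region}

Start with {AgentID, Region}.
AgentID -> CoverageType applies; add {CoverageType} → now {AgentID, CoverageType, Region}.
CoverageType, Region -> Premium applies; add {Premium} → now {AgentID, CoverageType, Premium, Region}.
No further FD applies.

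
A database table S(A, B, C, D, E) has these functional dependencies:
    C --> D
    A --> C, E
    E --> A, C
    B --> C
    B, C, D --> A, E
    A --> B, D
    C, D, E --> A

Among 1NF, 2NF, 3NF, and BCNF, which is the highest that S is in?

2NF

Candidate keys: {A}, {B}, {E}. Prime attributes: {A, B, E}.
C --> D breaks BCNF: {C}⁺ = {C, D}, so {C} is not a superkey.
C --> D determines the non-prime attribute {D} from a non-superkey — 3NF is violated.
All keys have size 1, which rules out partial dependencies — 2NF is satisfied.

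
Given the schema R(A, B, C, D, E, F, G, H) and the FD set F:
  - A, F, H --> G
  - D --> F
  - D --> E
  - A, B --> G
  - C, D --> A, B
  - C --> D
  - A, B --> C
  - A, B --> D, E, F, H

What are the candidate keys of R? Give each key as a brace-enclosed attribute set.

{C}⁺ = {A, B, C, D, E, F, G, H} — all of the relation — so {C} is a candidate key.
{A, B}⁺ = {A, B, C, D, E, F, G, H} — all of the relation — so {A, B} is a candidate key.
No proper subset of any of these is a key, and no other minimal superkey exists.

{A, B}, {C}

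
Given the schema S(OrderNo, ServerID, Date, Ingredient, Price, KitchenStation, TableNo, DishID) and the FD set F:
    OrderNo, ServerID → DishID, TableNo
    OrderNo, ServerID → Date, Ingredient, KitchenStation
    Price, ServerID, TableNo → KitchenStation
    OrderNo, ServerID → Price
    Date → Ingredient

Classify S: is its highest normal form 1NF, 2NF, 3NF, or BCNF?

2NF

Candidate key: {OrderNo, ServerID}. Prime attributes: {OrderNo, ServerID}.
For Price, ServerID, TableNo → KitchenStation we have {Price, ServerID, TableNo}⁺ = {KitchenStation, Price, ServerID, TableNo}; {Price, ServerID, TableNo} is not a superkey, so BCNF fails.
Price, ServerID, TableNo → KitchenStation has non-prime {KitchenStation} on the right and a non-superkey on the left, so 3NF fails.
Checking every proper subset of each key, none determines a non-prime attribute — 2NF is satisfied.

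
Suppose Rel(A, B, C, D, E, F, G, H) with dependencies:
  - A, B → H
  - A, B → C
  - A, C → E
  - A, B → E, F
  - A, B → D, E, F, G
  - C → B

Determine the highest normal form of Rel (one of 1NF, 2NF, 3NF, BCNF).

Candidate keys: {A, B}, {A, C}. Prime attributes: {A, B, C}.
For C → B we have {C}⁺ = {B, C}; {C} is not a superkey, so BCNF fails.
But every attribute on its right side ({B}) is prime, and the same holds for every other non-superkey FD, so 3NF still holds.

3NF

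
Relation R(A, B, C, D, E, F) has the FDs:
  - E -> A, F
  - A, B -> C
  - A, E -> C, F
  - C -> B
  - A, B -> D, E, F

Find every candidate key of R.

{E}⁺ = {A, B, C, D, E, F} — all of the relation — so {E} is a candidate key.
{A, B}⁺ = {A, B, C, D, E, F} — all of the relation — so {A, B} is a candidate key.
{A, C}⁺ = {A, B, C, D, E, F} — all of the relation — so {A, C} is a candidate key.
Any other superkey properly contains one of these, so there are no further candidate keys.

{A, B}, {A, C}, {E}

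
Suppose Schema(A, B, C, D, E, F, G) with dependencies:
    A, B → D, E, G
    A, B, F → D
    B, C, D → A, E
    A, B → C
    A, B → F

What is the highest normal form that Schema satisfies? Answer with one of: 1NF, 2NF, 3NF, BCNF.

Candidate keys: {A, B}, {B, C, D}. Prime attributes: {A, B, C, D}.
Each dependency's left side is a superkey — BCNF holds.

BCNF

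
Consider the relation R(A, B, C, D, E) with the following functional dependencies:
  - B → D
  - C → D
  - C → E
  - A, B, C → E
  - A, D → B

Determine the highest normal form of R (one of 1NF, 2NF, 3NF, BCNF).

Candidate key: {A, C}. Prime attributes: {A, C}.
B → D: {B}⁺ = {B, D}, which is not all of the attributes, so the left side is not a superkey — BCNF is violated.
B → D determines the non-prime attribute {D} from a non-superkey — 3NF is violated.
The proper key subset {C} of {A, C} determines non-prime {D, E}, so the relation is not even in 2NF.

1NF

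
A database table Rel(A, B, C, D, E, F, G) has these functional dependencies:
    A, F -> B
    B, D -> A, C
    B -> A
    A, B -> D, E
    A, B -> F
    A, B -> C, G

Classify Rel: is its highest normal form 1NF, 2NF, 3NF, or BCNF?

BCNF

Candidate keys: {A, F}, {B}. Prime attributes: {A, B, F}.
Each dependency's left side is a superkey — BCNF holds.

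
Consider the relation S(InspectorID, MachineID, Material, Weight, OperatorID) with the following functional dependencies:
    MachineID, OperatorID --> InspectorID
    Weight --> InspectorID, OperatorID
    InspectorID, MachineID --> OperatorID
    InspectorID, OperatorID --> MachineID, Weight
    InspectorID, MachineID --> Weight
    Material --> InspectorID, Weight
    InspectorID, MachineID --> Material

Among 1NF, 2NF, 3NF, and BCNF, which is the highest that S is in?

BCNF

Candidate keys: {InspectorID, MachineID}, {InspectorID, OperatorID}, {MachineID, OperatorID}, {Material}, {Weight}. Prime attributes: {InspectorID, MachineID, Material, OperatorID, Weight}.
Each dependency's left side is a superkey — BCNF holds.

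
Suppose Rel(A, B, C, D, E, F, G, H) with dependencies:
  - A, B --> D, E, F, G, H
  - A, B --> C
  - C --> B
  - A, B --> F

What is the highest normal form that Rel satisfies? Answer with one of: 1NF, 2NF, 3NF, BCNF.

3NF

Candidate keys: {A, B}, {A, C}. Prime attributes: {A, B, C}.
C --> B: {C}⁺ = {B, C}, which is not all of the attributes, so the left side is not a superkey — BCNF is violated.
Its right-hand attributes {B} are all prime, as are those of every other non-superkey FD — the relation is in 3NF.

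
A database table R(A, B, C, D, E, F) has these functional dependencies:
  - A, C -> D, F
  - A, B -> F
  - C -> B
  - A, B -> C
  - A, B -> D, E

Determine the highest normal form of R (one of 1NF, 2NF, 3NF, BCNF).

Candidate keys: {A, B}, {A, C}. Prime attributes: {A, B, C}.
For C -> B we have {C}⁺ = {B, C}; {C} is not a superkey, so BCNF fails.
Its right-hand attributes {B} are all prime, as are those of every other non-superkey FD — the relation is in 3NF.

3NF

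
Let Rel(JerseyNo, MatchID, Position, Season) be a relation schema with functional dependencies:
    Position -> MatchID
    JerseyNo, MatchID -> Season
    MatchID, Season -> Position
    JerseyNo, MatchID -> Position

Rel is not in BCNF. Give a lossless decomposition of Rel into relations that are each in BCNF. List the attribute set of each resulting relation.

Candidate keys of the original relation: {JerseyNo, MatchID}, {JerseyNo, Position}.
Within {JerseyNo, MatchID, Position, Season}: {Position}⁺ ∩ {JerseyNo, MatchID, Position, Season} = {MatchID, Position}, not the whole set, so Position -> MatchID violates BCNF; decompose into {MatchID, Position} and {JerseyNo, Position, Season}.
{MatchID, Position}: every determinant is a superkey — BCNF.
{JerseyNo, Position, Season}: every determinant is a superkey — BCNF.

{JerseyNo, Position, Season}; {MatchID, Position}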